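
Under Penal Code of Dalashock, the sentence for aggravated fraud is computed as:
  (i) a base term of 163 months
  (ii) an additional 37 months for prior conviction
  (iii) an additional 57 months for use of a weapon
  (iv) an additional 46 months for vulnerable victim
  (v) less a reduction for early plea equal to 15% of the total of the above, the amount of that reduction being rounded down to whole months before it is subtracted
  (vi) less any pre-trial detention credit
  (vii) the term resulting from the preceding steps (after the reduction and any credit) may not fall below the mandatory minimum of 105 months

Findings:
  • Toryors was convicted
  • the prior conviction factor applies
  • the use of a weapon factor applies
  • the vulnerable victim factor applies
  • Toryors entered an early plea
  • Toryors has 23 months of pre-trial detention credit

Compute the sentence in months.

235 months

Prior conviction enhancement: +37 months
Use of a weapon enhancement: +57 months
Vulnerable victim enhancement: +46 months
Adjusted term: 163 months + 37 months + 57 months + 46 months = 303 months
Early plea reduction: 15% of 303 months = 45 months (rounded down)
After reduction: 303 − 45 = 258 months
Less pre-trial detention credit: 258 months − 23 months = 235 months
Minimum 105 months: 235 months meets the minimum, no increase.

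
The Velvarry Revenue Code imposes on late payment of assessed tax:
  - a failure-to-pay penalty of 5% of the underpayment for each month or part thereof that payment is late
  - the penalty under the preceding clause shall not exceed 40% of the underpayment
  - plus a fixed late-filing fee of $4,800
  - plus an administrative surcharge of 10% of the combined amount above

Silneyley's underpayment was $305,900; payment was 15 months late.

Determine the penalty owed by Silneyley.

Accrued rate: 5% × 15 = 75%, capped at 40% → 40%
Failure-to-pay penalty: 40% of $305,900 = $122,360
Penalty before surcharge: $122,360 + $4,800 = $127,160
Administrative surcharge: 10% of $127,160 = $12,716
Total penalty: $127,160 + $12,716 = $139,876

$139,876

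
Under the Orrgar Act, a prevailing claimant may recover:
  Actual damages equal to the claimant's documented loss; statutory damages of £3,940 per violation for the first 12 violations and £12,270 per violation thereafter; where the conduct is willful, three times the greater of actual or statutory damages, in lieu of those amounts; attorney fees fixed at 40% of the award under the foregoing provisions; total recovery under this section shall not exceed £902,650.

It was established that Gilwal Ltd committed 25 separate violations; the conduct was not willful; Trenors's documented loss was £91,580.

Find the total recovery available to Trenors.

£417,718

First 12 violations: 12 × £3,940 = £47,280
Remaining violations: (25 − 12) × £12,270 = £159,510
Statutory damages: £47,280 + £159,510 = £206,790
Conduct not willful: the in-lieu enhancement does not apply.
Actual plus statutory damages: £91,580 + £206,790 = £298,370
Attorney fees: 40% of £298,370 = £119,348
Total before cap: £298,370 + £119,348 = £417,718
Cap at £902,650: £417,718 is within the cap, no reduction.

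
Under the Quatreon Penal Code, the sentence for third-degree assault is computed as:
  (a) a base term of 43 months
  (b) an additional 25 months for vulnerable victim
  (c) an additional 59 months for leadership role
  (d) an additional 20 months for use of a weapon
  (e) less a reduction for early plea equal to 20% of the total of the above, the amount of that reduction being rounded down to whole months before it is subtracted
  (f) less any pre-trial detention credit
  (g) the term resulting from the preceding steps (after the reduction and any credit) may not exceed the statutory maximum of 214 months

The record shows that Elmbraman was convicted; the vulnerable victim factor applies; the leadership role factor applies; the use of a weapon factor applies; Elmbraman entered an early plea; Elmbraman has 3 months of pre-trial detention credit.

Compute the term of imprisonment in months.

Vulnerable victim enhancement: +25 months
Leadership role enhancement: +59 months
Use of a weapon enhancement: +20 months
Adjusted term: 43 months + 25 months + 59 months + 20 months = 147 months
Early plea reduction: 20% of 147 months = 29 months (rounded down)
After reduction: 147 − 29 = 118 months
Less pre-trial detention credit: 118 months − 3 months = 115 months
Cap at 214 months: 115 months is within the cap, no reduction.

115 months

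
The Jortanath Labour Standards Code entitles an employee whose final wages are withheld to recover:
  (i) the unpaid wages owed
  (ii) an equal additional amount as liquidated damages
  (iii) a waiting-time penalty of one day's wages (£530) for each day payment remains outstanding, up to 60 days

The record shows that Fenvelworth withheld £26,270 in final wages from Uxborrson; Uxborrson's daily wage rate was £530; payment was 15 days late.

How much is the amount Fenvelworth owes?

Total award: £60,490

Liquidated damages (equal amount): £26,270
Penalty days: min(15, 60) = 15
Waiting-time penalty: 15 × £530 = £7,950
Total award: £26,270 + £26,270 + £7,950 = £60,490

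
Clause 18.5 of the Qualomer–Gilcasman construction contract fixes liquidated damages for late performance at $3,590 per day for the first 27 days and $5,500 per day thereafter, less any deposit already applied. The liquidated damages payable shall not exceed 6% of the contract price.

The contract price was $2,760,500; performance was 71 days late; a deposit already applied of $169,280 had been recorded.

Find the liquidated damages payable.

First 27 days: 27 × $3,590 = $96,930
Remaining days: (71 − 27) × $5,500 = $242,000
Accrued per-day damages: $96,930 + $242,000 = $338,930
Less deposit already applied: $338,930 − $169,280 = $169,650
Cap: 6% of $2,760,500 = $165,630
Cap at $165,630: $169,650 exceeds the cap → $165,630

$165,630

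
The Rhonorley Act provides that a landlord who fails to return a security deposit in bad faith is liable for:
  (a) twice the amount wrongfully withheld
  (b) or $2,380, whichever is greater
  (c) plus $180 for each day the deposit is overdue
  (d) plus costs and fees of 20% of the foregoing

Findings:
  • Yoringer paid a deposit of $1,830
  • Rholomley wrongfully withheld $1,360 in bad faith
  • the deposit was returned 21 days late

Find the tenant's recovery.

$7,800

Doubled: 2 × $1,360 = $2,720
Minimum $2,380: $2,720 meets the minimum, no increase.
Late-return penalty: 21 × $180 = $3,780
Damages plus late penalty: $2,720 + $3,780 = $6,500
Costs and fees: 20% of $6,500 = $1,300
Total recovery: $6,500 + $1,300 = $7,800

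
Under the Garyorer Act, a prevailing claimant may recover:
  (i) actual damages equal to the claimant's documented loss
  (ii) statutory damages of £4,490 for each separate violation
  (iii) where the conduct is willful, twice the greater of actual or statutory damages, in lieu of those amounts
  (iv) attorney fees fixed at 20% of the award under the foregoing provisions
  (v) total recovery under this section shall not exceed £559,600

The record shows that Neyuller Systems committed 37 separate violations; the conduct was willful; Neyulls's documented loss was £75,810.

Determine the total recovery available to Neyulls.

£398,712

Statutory damages: 37 × £4,490 = £166,130
Greater of actual damages (£75,810) or statutory damages (£166,130): £166,130
Doubled: 2 × £166,130 = £332,260
Attorney fees: 20% of £332,260 = £66,452
Total before cap: £332,260 + £66,452 = £398,712
Cap at £559,600: £398,712 is within the cap, no reduction.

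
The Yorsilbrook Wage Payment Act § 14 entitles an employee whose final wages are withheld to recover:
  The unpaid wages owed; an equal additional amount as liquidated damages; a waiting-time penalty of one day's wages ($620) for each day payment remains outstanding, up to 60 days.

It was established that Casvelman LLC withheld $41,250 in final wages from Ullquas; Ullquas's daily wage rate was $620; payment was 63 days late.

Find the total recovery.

$119,700

Liquidated damages (equal amount): $41,250
Penalty days: min(63, 60) = 60
Waiting-time penalty: 60 × $620 = $37,200
Total award: $41,250 + $41,250 + $37,200 = $119,700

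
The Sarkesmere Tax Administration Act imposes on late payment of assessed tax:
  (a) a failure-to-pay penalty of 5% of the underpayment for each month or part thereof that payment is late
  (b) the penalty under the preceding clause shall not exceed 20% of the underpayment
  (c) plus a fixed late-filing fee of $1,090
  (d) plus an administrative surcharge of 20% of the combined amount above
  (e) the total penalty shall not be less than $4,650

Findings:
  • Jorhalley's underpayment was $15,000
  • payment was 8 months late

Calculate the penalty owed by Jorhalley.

$4,908

Accrued rate: 5% × 8 = 40%, capped at 20% → 20%
Failure-to-pay penalty: 20% of $15,000 = $3,000
Penalty before surcharge: $3,000 + $1,090 = $4,090
Administrative surcharge: 20% of $4,090 = $818
Total penalty: $4,090 + $818 = $4,908
Minimum $4,650: $4,908 meets the minimum, no increase.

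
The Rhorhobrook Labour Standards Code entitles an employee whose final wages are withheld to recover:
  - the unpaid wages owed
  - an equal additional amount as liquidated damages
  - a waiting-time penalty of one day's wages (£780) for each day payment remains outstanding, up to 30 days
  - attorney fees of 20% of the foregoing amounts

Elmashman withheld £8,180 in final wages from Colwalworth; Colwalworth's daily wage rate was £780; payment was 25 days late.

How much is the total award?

£43,032

Liquidated damages (equal amount): £8,180
Penalty days: min(25, 30) = 25
Waiting-time penalty: 25 × £780 = £19,500
Subtotal: £8,180 + £8,180 + £19,500 = £35,860
Attorney fees: 20% of £35,860 = £7,172
Total award: £35,860 + £7,172 = £43,032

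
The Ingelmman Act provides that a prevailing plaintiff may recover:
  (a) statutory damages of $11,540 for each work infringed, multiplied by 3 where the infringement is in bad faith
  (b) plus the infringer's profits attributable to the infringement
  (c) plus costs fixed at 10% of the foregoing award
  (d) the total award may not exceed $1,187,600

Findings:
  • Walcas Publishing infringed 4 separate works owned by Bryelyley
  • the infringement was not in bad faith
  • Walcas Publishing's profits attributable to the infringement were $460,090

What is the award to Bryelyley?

Statutory damages: 4 × $11,540 = $46,160
Infringement not in bad faith: no ×3 enhancement.
Combined award: $46,160 + $460,090 = $506,250
Costs: 10% of $506,250 = $50,625
Award plus costs: $506,250 + $50,625 = $556,875
Cap at $1,187,600: $556,875 is within the cap, no reduction.

$556,875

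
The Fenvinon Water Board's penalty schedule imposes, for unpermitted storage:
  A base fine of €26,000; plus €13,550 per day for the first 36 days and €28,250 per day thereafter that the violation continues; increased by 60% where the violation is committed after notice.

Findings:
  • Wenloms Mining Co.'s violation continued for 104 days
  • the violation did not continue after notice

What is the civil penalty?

€2,434,800

First 36 days: 36 × €13,550 = €487,800
Remaining days: (104 − 36) × €28,250 = €1,921,000
Per-day component: €487,800 + €1,921,000 = €2,408,800
Base plus per-day: €26,000 + €2,408,800 = €2,434,800
The violation did not continue after notice: no 60% increase.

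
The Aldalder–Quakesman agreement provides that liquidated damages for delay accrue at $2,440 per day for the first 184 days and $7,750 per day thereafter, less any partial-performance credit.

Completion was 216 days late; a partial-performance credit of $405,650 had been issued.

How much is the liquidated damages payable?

First 184 days: 184 × $2,440 = $448,960
Remaining days: (216 − 184) × $7,750 = $248,000
Accrued per-day damages: $448,960 + $248,000 = $696,960
Less partial-performance credit: $696,960 − $405,650 = $291,310

$291,310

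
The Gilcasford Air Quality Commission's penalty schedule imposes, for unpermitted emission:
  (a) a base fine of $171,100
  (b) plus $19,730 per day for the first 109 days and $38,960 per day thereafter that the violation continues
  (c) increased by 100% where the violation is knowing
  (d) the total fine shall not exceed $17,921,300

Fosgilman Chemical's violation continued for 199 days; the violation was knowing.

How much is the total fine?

$11,656,140

First 109 days: 109 × $19,730 = $2,150,570
Remaining days: (199 − 109) × $38,960 = $3,506,400
Per-day component: $2,150,570 + $3,506,400 = $5,656,970
Base plus per-day: $171,100 + $5,656,970 = $5,828,070
Enhancement: 100% of $5,828,070 = $5,828,070
Enhanced fine: $5,828,070 + $5,828,070 = $11,656,140
Cap at $17,921,300: $11,656,140 is within the cap, no reduction.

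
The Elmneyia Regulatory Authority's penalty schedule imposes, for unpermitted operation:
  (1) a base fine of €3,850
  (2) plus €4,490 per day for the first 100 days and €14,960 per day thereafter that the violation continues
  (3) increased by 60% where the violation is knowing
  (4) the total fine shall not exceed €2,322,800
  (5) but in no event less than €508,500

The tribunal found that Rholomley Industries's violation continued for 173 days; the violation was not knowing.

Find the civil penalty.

First 100 days: 100 × €4,490 = €449,000
Remaining days: (173 − 100) × €14,960 = €1,092,080
Per-day component: €449,000 + €1,092,080 = €1,541,080
Base plus per-day: €3,850 + €1,541,080 = €1,544,930
The violation was not knowing: no 60% increase.
Cap at €2,322,800: €1,544,930 is within the cap, no reduction.
Minimum €508,500: €1,544,930 meets the minimum, no increase.

€1,544,930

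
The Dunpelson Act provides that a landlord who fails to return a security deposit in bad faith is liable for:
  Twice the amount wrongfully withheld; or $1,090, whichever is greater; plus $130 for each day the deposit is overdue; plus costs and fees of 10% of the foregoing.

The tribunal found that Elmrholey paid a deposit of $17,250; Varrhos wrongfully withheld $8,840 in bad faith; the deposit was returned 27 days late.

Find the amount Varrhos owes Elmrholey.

$23,309

Doubled: 2 × $8,840 = $17,680
Minimum $1,090: $17,680 meets the minimum, no increase.
Late-return penalty: 27 × $130 = $3,510
Damages plus late penalty: $17,680 + $3,510 = $21,190
Costs and fees: 10% of $21,190 = $2,119
Total recovery: $21,190 + $2,119 = $23,309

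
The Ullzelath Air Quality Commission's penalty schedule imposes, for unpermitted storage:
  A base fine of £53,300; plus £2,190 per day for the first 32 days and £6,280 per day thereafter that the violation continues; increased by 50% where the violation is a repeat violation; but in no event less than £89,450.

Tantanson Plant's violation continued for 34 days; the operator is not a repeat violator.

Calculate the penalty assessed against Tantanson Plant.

First 32 days: 32 × £2,190 = £70,080
Remaining days: (34 − 32) × £6,280 = £12,560
Per-day component: £70,080 + £12,560 = £82,640
Base plus per-day: £53,300 + £82,640 = £135,940
The operator is not a repeat violator: no 50% increase.
Minimum £89,450: £135,940 meets the minimum, no increase.

£135,940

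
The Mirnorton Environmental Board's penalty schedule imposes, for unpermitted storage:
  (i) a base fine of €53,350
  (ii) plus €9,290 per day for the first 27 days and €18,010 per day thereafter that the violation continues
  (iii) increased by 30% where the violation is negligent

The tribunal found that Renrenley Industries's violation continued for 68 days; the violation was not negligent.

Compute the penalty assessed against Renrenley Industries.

First 27 days: 27 × €9,290 = €250,830
Remaining days: (68 − 27) × €18,010 = €738,410
Per-day component: €250,830 + €738,410 = €989,240
Base plus per-day: €53,350 + €989,240 = €1,042,590
The violation was not negligent: no 30% increase.

€1,042,590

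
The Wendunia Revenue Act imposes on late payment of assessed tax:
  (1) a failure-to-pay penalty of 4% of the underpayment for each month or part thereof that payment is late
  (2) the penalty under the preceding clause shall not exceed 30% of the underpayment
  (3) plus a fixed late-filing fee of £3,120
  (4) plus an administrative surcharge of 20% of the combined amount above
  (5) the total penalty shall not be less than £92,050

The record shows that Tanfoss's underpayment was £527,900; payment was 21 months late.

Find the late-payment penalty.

Accrued rate: 4% × 21 = 84%, capped at 30% → 30%
Failure-to-pay penalty: 30% of £527,900 = £158,370
Penalty before surcharge: £158,370 + £3,120 = £161,490
Administrative surcharge: 20% of £161,490 = £32,298
Total penalty: £161,490 + £32,298 = £193,788
Minimum £92,050: £193,788 meets the minimum, no increase.

£193,788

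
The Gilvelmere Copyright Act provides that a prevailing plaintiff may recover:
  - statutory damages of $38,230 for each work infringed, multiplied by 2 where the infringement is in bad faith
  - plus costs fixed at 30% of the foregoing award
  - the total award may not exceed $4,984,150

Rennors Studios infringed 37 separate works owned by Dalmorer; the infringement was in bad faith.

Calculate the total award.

$3,677,726

Statutory damages: 37 × $38,230 = $1,414,510
Doubled: 2 × $1,414,510 = $2,829,020
Costs: 30% of $2,829,020 = $848,706
Award plus costs: $2,829,020 + $848,706 = $3,677,726
Cap at $4,984,150: $3,677,726 is within the cap, no reduction.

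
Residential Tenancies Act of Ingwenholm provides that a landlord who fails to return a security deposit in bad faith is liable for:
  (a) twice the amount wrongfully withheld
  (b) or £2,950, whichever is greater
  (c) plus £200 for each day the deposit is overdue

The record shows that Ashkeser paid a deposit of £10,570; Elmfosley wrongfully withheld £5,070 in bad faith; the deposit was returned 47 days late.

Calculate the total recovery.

£19,540

Doubled: 2 × £5,070 = £10,140
Minimum £2,950: £10,140 meets the minimum, no increase.
Late-return penalty: 47 × £200 = £9,400
Damages plus late penalty: £10,140 + £9,400 = £19,540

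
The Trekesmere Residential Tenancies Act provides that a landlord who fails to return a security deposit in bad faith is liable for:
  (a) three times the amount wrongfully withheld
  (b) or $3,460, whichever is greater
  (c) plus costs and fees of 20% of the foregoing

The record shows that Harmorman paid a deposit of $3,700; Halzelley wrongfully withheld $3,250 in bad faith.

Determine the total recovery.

Trebled: 3 × $3,250 = $9,750
Minimum $3,460: $9,750 meets the minimum, no increase.
Costs and fees: 20% of $9,750 = $1,950
Total recovery: $9,750 + $1,950 = $11,700

$11,700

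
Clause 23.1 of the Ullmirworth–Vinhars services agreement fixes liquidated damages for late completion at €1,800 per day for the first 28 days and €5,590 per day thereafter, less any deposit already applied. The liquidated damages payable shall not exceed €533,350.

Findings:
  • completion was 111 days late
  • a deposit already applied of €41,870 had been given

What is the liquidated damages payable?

First 28 days: 28 × €1,800 = €50,400
Remaining days: (111 − 28) × €5,590 = €463,970
Accrued per-day damages: €50,400 + €463,970 = €514,370
Less deposit already applied: €514,370 − €41,870 = €472,500
Cap at €533,350: €472,500 is within the cap, no reduction.

€472,500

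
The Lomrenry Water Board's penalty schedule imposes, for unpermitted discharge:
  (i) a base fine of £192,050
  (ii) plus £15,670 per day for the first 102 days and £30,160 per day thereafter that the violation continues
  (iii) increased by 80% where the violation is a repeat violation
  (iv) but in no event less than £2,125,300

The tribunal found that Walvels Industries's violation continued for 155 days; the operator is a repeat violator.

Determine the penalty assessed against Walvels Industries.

First 102 days: 102 × £15,670 = £1,598,340
Remaining days: (155 − 102) × £30,160 = £1,598,480
Per-day component: £1,598,340 + £1,598,480 = £3,196,820
Base plus per-day: £192,050 + £3,196,820 = £3,388,870
Enhancement: 80% of £3,388,870 = £2,711,096
Enhanced fine: £3,388,870 + £2,711,096 = £6,099,966
Minimum £2,125,300: £6,099,966 meets the minimum, no increase.

£6,099,966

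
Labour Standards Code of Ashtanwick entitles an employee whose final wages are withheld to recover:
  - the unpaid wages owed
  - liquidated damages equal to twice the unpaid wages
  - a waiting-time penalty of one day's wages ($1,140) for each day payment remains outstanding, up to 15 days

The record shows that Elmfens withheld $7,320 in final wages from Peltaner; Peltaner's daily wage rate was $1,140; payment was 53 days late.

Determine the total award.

Doubled: 2 × $7,320 = $14,640
Penalty days: min(53, 15) = 15
Waiting-time penalty: 15 × $1,140 = $17,100
Total award: $7,320 + $14,640 + $17,100 = $39,060

$39,060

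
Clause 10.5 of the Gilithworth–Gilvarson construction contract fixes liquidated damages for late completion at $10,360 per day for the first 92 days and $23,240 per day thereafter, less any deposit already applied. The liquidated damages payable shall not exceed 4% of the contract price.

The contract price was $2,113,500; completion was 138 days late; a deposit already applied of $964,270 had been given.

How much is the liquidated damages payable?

First 92 days: 92 × $10,360 = $953,120
Remaining days: (138 − 92) × $23,240 = $1,069,040
Accrued per-day damages: $953,120 + $1,069,040 = $2,022,160
Less deposit already applied: $2,022,160 − $964,270 = $1,057,890
Cap: 4% of $2,113,500 = $84,540
Cap at $84,540: $1,057,890 exceeds the cap → $84,540

$84,540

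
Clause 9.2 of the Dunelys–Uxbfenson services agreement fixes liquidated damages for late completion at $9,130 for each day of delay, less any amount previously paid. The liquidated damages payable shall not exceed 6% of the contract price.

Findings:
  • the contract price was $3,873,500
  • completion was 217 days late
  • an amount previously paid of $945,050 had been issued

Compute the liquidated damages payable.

Per-day damages: 217 × $9,130 = $1,981,210
Less amount previously paid: $1,981,210 − $945,050 = $1,036,160
Cap: 6% of $3,873,500 = $232,410
Cap at $232,410: $1,036,160 exceeds the cap → $232,410

$232,410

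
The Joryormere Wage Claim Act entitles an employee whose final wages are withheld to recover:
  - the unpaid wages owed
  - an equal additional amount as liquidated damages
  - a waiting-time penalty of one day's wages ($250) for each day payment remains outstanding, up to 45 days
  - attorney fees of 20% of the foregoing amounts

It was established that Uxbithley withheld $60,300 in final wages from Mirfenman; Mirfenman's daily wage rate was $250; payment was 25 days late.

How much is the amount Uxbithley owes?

Total award: $152,220

Liquidated damages (equal amount): $60,300
Penalty days: min(25, 45) = 25
Waiting-time penalty: 25 × $250 = $6,250
Subtotal: $60,300 + $60,300 + $6,250 = $126,850
Attorney fees: 20% of $126,850 = $25,370
Total award: $126,850 + $25,370 = $152,220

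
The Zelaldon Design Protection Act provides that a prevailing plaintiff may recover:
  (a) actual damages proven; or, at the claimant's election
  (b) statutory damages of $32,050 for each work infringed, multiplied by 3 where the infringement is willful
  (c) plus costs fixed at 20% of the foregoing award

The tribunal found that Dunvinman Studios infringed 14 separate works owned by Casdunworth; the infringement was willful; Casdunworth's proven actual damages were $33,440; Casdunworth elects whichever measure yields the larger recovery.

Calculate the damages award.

$1,615,320

Statutory damages: 14 × $32,050 = $448,700
Trebled: 3 × $448,700 = $1,346,100
Greater of actual damages ($33,440) or enhanced statutory damages ($1,346,100): $1,346,100
Costs: 20% of $1,346,100 = $269,220
Award plus costs: $1,346,100 + $269,220 = $1,615,320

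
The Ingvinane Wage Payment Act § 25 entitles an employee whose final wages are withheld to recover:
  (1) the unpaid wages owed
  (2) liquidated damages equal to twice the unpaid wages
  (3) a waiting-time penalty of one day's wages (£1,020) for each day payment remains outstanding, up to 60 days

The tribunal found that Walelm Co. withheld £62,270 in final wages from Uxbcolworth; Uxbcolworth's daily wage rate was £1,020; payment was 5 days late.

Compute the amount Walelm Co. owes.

Doubled: 2 × £62,270 = £124,540
Penalty days: min(5, 60) = 5
Waiting-time penalty: 5 × £1,020 = £5,100
Total award: £62,270 + £124,540 + £5,100 = £191,910

£191,910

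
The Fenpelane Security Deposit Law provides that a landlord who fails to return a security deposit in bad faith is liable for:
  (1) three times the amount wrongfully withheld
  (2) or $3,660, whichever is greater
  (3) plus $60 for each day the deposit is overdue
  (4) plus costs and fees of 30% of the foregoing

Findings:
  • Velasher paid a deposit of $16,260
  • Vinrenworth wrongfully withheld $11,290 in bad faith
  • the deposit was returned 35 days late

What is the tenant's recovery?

Recovery: $46,761

Trebled: 3 × $11,290 = $33,870
Minimum $3,660: $33,870 meets the minimum, no increase.
Late-return penalty: 35 × $60 = $2,100
Damages plus late penalty: $33,870 + $2,100 = $35,970
Costs and fees: 30% of $35,970 = $10,791
Total recovery: $35,970 + $10,791 = $46,761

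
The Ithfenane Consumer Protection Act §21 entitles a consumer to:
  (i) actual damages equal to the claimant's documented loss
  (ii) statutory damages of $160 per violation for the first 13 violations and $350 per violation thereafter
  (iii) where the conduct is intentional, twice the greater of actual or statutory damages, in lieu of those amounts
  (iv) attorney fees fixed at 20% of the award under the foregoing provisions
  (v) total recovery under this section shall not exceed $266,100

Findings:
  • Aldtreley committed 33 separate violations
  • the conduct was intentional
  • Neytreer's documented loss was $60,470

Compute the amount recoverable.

Total recovery: $145,128

First 13 violations: 13 × $160 = $2,080
Remaining violations: (33 − 13) × $350 = $7,000
Statutory damages: $2,080 + $7,000 = $9,080
Greater of actual damages ($60,470) or statutory damages ($9,080): $60,470
Doubled: 2 × $60,470 = $120,940
Attorney fees: 20% of $120,940 = $24,188
Total before cap: $120,940 + $24,188 = $145,128
Cap at $266,100: $145,128 is within the cap, no reduction.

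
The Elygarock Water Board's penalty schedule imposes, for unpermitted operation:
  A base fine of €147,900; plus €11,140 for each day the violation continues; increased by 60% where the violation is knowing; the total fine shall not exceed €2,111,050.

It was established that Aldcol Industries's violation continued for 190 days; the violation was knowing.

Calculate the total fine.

€2,111,050

Per-day component: 190 × €11,140 = €2,116,600
Base plus per-day: €147,900 + €2,116,600 = €2,264,500
Enhancement: 60% of €2,264,500 = €1,358,700
Enhanced fine: €2,264,500 + €1,358,700 = €3,623,200
Cap at €2,111,050: €3,623,200 exceeds the cap → €2,111,050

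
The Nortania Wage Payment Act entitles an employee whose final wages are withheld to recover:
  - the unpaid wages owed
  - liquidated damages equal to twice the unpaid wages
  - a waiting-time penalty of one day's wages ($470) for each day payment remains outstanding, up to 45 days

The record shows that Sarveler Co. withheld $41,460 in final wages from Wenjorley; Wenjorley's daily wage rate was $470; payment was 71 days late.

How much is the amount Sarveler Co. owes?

$145,530

Doubled: 2 × $41,460 = $82,920
Penalty days: min(71, 45) = 45
Waiting-time penalty: 45 × $470 = $21,150
Total award: $41,460 + $82,920 + $21,150 = $145,530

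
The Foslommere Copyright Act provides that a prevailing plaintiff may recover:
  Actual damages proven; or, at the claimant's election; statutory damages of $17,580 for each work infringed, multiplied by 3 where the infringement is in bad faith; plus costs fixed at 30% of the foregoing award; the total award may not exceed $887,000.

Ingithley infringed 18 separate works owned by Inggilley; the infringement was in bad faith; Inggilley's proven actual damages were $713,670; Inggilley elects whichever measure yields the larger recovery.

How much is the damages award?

$887,000

Statutory damages: 18 × $17,580 = $316,440
Trebled: 3 × $316,440 = $949,320
Greater of actual damages ($713,670) or enhanced statutory damages ($949,320): $949,320
Costs: 30% of $949,320 = $284,796
Award plus costs: $949,320 + $284,796 = $1,234,116
Cap at $887,000: $1,234,116 exceeds the cap → $887,000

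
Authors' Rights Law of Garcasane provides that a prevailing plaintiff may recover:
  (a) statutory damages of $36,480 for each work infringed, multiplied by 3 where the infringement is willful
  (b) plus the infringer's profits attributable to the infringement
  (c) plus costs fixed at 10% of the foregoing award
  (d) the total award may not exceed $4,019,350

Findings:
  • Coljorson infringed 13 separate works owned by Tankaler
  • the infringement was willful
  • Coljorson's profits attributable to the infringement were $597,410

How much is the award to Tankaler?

Statutory damages: 13 × $36,480 = $474,240
Trebled: 3 × $474,240 = $1,422,720
Combined award: $1,422,720 + $597,410 = $2,020,130
Costs: 10% of $2,020,130 = $202,013
Award plus costs: $2,020,130 + $202,013 = $2,222,143
Cap at $4,019,350: $2,222,143 is within the cap, no reduction.

$2,222,143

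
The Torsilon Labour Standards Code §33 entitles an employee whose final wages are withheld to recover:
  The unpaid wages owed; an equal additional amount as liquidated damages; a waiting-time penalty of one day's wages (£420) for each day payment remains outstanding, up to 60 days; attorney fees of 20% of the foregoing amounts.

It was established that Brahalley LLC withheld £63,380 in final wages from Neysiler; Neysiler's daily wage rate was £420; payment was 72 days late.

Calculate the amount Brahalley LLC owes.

£182,352

Liquidated damages (equal amount): £63,380
Penalty days: min(72, 60) = 60
Waiting-time penalty: 60 × £420 = £25,200
Subtotal: £63,380 + £63,380 + £25,200 = £151,960
Attorney fees: 20% of £151,960 = £30,392
Total award: £151,960 + £30,392 = £182,352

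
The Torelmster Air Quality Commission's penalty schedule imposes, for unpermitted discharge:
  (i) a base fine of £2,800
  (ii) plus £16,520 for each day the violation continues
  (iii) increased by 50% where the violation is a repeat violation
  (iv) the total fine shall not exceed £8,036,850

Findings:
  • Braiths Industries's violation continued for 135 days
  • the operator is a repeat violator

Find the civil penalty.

Civil penalty: £3,349,500

Per-day component: 135 × £16,520 = £2,230,200
Base plus per-day: £2,800 + £2,230,200 = £2,233,000
Enhancement: 50% of £2,233,000 = £1,116,500
Enhanced fine: £2,233,000 + £1,116,500 = £3,349,500
Cap at £8,036,850: £3,349,500 is within the cap, no reduction.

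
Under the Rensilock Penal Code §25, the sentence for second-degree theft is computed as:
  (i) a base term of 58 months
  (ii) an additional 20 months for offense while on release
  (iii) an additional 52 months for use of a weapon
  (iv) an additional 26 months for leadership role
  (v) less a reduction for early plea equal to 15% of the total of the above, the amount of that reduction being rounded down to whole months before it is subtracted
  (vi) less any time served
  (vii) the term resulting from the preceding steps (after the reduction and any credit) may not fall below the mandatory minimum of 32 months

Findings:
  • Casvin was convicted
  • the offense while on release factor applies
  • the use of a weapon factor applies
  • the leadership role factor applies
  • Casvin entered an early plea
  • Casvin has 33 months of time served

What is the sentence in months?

100 months

Offense while on release enhancement: +20 months
Use of a weapon enhancement: +52 months
Leadership role enhancement: +26 months
Adjusted term: 58 months + 20 months + 52 months + 26 months = 156 months
Early plea reduction: 15% of 156 months = 23 months (rounded down)
After reduction: 156 − 23 = 133 months
Less time served: 133 months − 33 months = 100 months
Minimum 32 months: 100 months meets the minimum, no increase.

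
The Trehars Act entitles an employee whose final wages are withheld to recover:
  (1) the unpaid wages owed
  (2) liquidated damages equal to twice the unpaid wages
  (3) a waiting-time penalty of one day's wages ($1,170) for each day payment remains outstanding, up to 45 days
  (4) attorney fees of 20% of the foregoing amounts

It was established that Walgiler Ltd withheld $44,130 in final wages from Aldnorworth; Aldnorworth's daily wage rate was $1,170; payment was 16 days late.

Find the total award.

$181,332

Doubled: 2 × $44,130 = $88,260
Penalty days: min(16, 45) = 16
Waiting-time penalty: 16 × $1,170 = $18,720
Subtotal: $44,130 + $88,260 + $18,720 = $151,110
Attorney fees: 20% of $151,110 = $30,222
Total award: $151,110 + $30,222 = $181,332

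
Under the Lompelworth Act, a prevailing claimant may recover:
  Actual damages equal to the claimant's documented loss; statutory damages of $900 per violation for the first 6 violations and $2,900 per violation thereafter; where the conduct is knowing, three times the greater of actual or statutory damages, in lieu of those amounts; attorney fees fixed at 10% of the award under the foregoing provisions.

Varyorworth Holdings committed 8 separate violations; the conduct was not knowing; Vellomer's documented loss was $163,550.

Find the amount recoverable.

$192,225

First 6 violations: 6 × $900 = $5,400
Remaining violations: (8 − 6) × $2,900 = $5,800
Statutory damages: $5,400 + $5,800 = $11,200
Conduct not knowing: the in-lieu enhancement does not apply.
Actual plus statutory damages: $163,550 + $11,200 = $174,750
Attorney fees: 10% of $174,750 = $17,475
Total recovery: $174,750 + $17,475 = $192,225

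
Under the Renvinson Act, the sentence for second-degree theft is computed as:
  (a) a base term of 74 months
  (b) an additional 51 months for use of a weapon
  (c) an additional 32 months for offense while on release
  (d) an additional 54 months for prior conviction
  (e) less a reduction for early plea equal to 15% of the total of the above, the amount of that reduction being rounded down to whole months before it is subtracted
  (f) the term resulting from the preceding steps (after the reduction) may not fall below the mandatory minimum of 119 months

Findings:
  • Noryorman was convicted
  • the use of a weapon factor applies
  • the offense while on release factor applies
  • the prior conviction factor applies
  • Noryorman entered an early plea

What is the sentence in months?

Use of a weapon enhancement: +51 months
Offense while on release enhancement: +32 months
Prior conviction enhancement: +54 months
Adjusted term: 74 months + 51 months + 32 months + 54 months = 211 months
Early plea reduction: 15% of 211 months = 31 months (rounded down)
After reduction: 211 − 31 = 180 months
Minimum 119 months: 180 months meets the minimum, no increase.

180 months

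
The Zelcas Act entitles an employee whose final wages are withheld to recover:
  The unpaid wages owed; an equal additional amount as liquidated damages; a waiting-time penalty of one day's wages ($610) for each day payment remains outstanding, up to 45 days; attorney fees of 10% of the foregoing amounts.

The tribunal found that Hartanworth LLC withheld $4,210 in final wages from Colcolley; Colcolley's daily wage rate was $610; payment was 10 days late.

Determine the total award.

Liquidated damages (equal amount): $4,210
Penalty days: min(10, 45) = 10
Waiting-time penalty: 10 × $610 = $6,100
Subtotal: $4,210 + $4,210 + $6,100 = $14,520
Attorney fees: 10% of $14,520 = $1,452
Total award: $14,520 + $1,452 = $15,972

$15,972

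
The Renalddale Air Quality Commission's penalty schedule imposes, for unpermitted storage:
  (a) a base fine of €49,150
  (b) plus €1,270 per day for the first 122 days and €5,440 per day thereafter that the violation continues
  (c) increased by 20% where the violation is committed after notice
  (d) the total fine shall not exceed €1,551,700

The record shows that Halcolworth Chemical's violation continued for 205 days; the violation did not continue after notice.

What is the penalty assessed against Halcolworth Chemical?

First 122 days: 122 × €1,270 = €154,940
Remaining days: (205 − 122) × €5,440 = €451,520
Per-day component: €154,940 + €451,520 = €606,460
Base plus per-day: €49,150 + €606,460 = €655,610
The violation did not continue after notice: no 20% increase.
Cap at €1,551,700: €655,610 is within the cap, no reduction.

€655,610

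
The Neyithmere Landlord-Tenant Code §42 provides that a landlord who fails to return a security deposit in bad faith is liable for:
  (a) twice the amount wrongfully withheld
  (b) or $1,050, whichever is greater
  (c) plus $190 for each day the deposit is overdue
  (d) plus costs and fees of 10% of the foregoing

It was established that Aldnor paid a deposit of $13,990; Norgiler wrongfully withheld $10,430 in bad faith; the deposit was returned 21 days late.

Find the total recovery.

Doubled: 2 × $10,430 = $20,860
Minimum $1,050: $20,860 meets the minimum, no increase.
Late-return penalty: 21 × $190 = $3,990
Damages plus late penalty: $20,860 + $3,990 = $24,850
Costs and fees: 10% of $24,850 = $2,485
Total recovery: $24,850 + $2,485 = $27,335

$27,335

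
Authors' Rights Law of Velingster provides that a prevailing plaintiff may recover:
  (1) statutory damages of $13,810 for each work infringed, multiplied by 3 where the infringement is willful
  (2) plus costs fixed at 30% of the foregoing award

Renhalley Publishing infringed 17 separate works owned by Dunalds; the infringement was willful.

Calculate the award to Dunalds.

$915,603

Statutory damages: 17 × $13,810 = $234,770
Trebled: 3 × $234,770 = $704,310
Costs: 30% of $704,310 = $211,293
Award plus costs: $704,310 + $211,293 = $915,603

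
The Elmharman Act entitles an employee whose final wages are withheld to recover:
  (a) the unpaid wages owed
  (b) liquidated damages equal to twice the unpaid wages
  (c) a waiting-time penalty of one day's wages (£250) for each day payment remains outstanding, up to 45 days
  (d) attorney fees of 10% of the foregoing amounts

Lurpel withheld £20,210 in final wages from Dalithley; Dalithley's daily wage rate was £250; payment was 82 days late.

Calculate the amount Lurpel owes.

Doubled: 2 × £20,210 = £40,420
Penalty days: min(82, 45) = 45
Waiting-time penalty: 45 × £250 = £11,250
Subtotal: £20,210 + £40,420 + £11,250 = £71,880
Attorney fees: 10% of £71,880 = £7,188
Total award: £71,880 + £7,188 = £79,068

£79,068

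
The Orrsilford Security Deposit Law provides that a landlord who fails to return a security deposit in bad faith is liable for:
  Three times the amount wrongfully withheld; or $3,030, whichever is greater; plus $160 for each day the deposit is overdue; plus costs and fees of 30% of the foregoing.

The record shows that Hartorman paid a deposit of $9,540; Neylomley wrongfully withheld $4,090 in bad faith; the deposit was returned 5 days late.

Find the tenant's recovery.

$16,991

Trebled: 3 × $4,090 = $12,270
Minimum $3,030: $12,270 meets the minimum, no increase.
Late-return penalty: 5 × $160 = $800
Damages plus late penalty: $12,270 + $800 = $13,070
Costs and fees: 30% of $13,070 = $3,921
Total recovery: $13,070 + $3,921 = $16,991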